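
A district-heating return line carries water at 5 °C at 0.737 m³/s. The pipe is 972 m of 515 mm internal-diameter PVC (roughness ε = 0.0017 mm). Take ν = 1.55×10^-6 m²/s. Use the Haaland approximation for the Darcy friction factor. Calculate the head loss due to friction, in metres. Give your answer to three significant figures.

V = 4Q/(πD²) = 4·0.737/(π·0.515²) = 3.538 m/s
Re = VD/ν = 3.538·0.515/1.55×10^-6 = 1.18×10^6 → turbulent
ε/D = 0.0017/515 = 3.30×10^-6
Haaland: f = 0.01134
h_f = f(L/D)V²/(2g) = 0.01134·(972/0.515)·3.538²/(2·9.81) = 13.65 m

h_f ≈ 13.7 m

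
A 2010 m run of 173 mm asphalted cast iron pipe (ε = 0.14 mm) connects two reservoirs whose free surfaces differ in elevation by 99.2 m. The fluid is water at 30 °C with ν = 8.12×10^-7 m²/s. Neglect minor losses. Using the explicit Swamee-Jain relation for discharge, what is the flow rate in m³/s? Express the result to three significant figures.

Swamee-Jain (Type II): Q = -0.965·√(gD⁵h_f/L)·ln[ε/(3.7D) + √(3.17ν²L/(gD³h_f))]
√(gD⁵h_f/L) = √(9.81·0.173⁵·99.2/2010) = 0.008662
ε/(3.7D) = 2.19×10^-4; √(3.17ν²L/(gD³h_f)) = 2.89×10^-5
Q = -0.965·0.008662·ln(2.476×10^-4) = 0.06941 m³/s
Check: V = 2.95 m/s, Re = 6.29×10^5, f = 0.01933, h_f = 99.8 m ≈ 99.2 m ✓

Q ≈ 0.0694 m³/s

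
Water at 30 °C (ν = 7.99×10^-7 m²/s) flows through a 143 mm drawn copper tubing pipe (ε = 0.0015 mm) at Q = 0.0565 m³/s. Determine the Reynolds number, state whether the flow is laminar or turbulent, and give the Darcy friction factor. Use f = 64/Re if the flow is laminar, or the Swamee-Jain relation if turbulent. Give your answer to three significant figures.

Re ≈ 6.30×10^5; turbulent; f ≈ 0.0128

V = 4Q/(πD²) = 3.518 m/s
Re = VD/ν = 3.518·0.143/7.99×10^-7 = 6.30×10^5
Re > 4000 → turbulent; ε/D = 1.05×10^-5
Swamee-Jain: f = 0.01276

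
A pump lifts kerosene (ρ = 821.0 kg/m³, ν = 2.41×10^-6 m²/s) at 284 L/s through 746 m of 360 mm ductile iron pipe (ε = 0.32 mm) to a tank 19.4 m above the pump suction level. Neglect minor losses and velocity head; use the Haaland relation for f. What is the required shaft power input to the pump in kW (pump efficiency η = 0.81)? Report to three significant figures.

P_shaft ≈ 101 kW

V = 4Q/(πD²) = 2.790 m/s; Re = 4.17×10^5; ε/D = 8.89×10^-4; f = 0.01980
h_f = f(L/D)V²/2g = 16.28 m
Total head H = z + h_f = 19.4 + 16.28 = 35.68 m
P_hyd = ρgQH = 821.0·9.81·0.284·35.68 = 81.61 kW
P_shaft = P_hyd/η = 81.61/0.81 = 100.7 kW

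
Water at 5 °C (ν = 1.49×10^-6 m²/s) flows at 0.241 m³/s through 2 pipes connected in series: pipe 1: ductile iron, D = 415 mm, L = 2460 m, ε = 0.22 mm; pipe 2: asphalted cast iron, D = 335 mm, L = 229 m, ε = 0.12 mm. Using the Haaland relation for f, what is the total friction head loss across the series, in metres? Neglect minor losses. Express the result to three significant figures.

Pipe 1: V = 1.782 m/s, Re = 4.96×10^5, ε/D = 5.30×10^-4, f = 0.01777, h_1 = f(L/D)V²/2g = 17.04 m
Pipe 2: V = 2.734 m/s, Re = 6.15×10^5, ε/D = 3.58×10^-4, f = 0.01642, h_2 = f(L/D)V²/2g = 4.278 m
Series → Q common, losses add: H = Σh = 21.32 m

H ≈ 21.3 m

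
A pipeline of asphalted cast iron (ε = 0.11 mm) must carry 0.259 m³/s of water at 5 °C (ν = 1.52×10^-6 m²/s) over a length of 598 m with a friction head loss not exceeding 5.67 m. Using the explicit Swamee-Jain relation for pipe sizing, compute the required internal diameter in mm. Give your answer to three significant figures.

D ≈ 399 mm

Swamee-Jain (Type III): D = 0.66·[ε^1.25·(LQ²/(gh_f))^4.75 + ν·Q^9.4·(L/(gh_f))^5.2]^0.04
LQ²/(gh_f) = 0.7212; L/(gh_f) = 10.75
Term 1 = ε^1.25·(…)^4.75 = 2.38×10^-6; Term 2 = ν·Q^9.4·(…)^5.2 = 1.07×10^-6
D = 0.66·(2.38×10^-6 + 1.07×10^-6)^0.04 = 0.3991 m = 399 mm
Check: V = 2.07 m/s, Re = 5.44×10^5, f = 0.01608, h_f = 5.26 m ≈ 5.67 m ✓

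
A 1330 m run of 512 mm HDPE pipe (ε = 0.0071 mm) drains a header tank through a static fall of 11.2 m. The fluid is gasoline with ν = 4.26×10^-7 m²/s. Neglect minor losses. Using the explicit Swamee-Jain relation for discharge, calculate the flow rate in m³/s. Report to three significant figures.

Q ≈ 0.594 m³/s

Swamee-Jain (Type II): Q = -0.965·√(gD⁵h_f/L)·ln[ε/(3.7D) + √(3.17ν²L/(gD³h_f))]
√(gD⁵h_f/L) = √(9.81·0.512⁵·11.2/1330) = 0.05391
ε/(3.7D) = 3.75×10^-6; √(3.17ν²L/(gD³h_f)) = 7.20×10^-6
Q = -0.965·0.05391·ln(1.095×10^-5) = 0.5942 m³/s
Check: V = 2.89 m/s, Re = 3.47×10^6, f = 0.01020, h_f = 11.3 m ≈ 11.2 m ✓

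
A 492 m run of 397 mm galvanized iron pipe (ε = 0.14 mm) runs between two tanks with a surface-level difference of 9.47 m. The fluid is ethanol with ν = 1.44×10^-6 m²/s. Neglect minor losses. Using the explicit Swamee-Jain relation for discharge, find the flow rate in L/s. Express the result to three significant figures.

Q ≈ 376 L/s

Swamee-Jain (Type II): Q = -0.965·√(gD⁵h_f/L)·ln[ε/(3.7D) + √(3.17ν²L/(gD³h_f))]
√(gD⁵h_f/L) = √(9.81·0.397⁵·9.47/492) = 0.04315
ε/(3.7D) = 9.53×10^-5; √(3.17ν²L/(gD³h_f)) = 2.36×10^-5
Q = -0.965·0.04315·ln(1.189×10^-4) = 0.3763 m³/s
Check: V = 3.04 m/s, Re = 8.38×10^5, f = 0.01633, h_f = 9.53 m ≈ 9.47 m ✓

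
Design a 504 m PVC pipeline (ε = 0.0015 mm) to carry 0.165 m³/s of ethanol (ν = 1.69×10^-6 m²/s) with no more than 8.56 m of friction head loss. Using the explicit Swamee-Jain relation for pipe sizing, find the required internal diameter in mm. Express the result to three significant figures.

D ≈ 286 mm

Swamee-Jain (Type III): D = 0.66·[ε^1.25·(LQ²/(gh_f))^4.75 + ν·Q^9.4·(L/(gh_f))^5.2]^0.04
LQ²/(gh_f) = 0.1634; L/(gh_f) = 6.002
Term 1 = ε^1.25·(…)^4.75 = 9.62×10^-12; Term 2 = ν·Q^9.4·(…)^5.2 = 8.30×10^-10
D = 0.66·(9.62×10^-12 + 8.30×10^-10)^0.04 = 0.2861 m = 286 mm
Check: V = 2.57 m/s, Re = 4.35×10^5, f = 0.01350, h_f = 7.99 m ≈ 8.56 m ✓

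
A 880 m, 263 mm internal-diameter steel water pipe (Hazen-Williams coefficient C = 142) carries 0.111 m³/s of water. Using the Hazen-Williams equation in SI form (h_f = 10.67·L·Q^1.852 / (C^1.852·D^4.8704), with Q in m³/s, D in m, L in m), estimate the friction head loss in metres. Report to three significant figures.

h_f ≈ 11.1 m

h_f = 10.67·880·0.111^1.852 / (142^1.852·0.263^4.8704) = 11.06 m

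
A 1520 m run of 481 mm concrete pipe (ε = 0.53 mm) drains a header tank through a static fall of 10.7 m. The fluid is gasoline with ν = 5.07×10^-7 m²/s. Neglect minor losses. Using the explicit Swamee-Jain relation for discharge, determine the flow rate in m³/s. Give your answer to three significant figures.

Q ≈ 0.329 m³/s

Swamee-Jain (Type II): Q = -0.965·√(gD⁵h_f/L)·ln[ε/(3.7D) + √(3.17ν²L/(gD³h_f))]
√(gD⁵h_f/L) = √(9.81·0.481⁵·10.7/1520) = 0.04217
ε/(3.7D) = 2.98×10^-4; √(3.17ν²L/(gD³h_f)) = 1.03×10^-5
Q = -0.965·0.04217·ln(3.081×10^-4) = 0.3290 m³/s
Check: V = 1.81 m/s, Re = 1.72×10^6, f = 0.02034, h_f = 10.7 m ≈ 10.7 m ✓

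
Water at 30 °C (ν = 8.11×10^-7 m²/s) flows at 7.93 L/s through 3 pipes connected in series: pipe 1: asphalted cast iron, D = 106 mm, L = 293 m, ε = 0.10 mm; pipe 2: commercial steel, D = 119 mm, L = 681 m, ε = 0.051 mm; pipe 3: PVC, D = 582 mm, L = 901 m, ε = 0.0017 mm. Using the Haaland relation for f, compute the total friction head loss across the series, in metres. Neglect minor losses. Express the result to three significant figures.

H ≈ 5.36 m

Pipe 1: V = 0.8986 m/s, Re = 1.17×10^5, ε/D = 9.43×10^-4, f = 0.02146, h_1 = f(L/D)V²/2g = 2.442 m
Pipe 2: V = 0.7130 m/s, Re = 1.05×10^5, ε/D = 4.29×10^-4, f = 0.01964, h_2 = f(L/D)V²/2g = 2.913 m
Pipe 3: V = 0.02981 m/s, Re = 2.14×10^4, ε/D = 2.92×10^-6, f = 0.02532, h_3 = f(L/D)V²/2g = 0.001775 m
Series → Q common, losses add: H = Σh = 5.356 m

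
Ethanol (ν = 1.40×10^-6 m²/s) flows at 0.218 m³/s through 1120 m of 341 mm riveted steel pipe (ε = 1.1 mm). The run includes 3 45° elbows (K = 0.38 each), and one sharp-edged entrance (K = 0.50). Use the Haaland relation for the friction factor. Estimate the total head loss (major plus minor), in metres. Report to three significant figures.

V = 4Q/(πD²) = 2.387 m/s; V²/2g = 0.2904 m
Re = 5.81×10^5, ε/D = 0.00323 → f = 0.02696 (Haaland)
Major: h_f = f(L/D)·V²/2g = 0.02696·3284·0.2904 = 25.72 m
Minor: ΣK = 1.64; h_m = ΣK·V²/2g = 0.4763 m
Total H_L = 25.72 + 0.4763 = 26.19 m

H_L ≈ 26.2 m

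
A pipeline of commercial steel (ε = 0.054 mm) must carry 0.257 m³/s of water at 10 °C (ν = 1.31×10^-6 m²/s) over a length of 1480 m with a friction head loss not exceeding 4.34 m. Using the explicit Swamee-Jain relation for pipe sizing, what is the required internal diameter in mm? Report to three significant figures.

Swamee-Jain (Type III): D = 0.66·[ε^1.25·(LQ²/(gh_f))^4.75 + ν·Q^9.4·(L/(gh_f))^5.2]^0.04
LQ²/(gh_f) = 2.296; L/(gh_f) = 34.76
Term 1 = ε^1.25·(…)^4.75 = 2.40×10^-4; Term 2 = ν·Q^9.4·(…)^5.2 = 3.84×10^-4
D = 0.66·(2.40×10^-4 + 3.84×10^-4)^0.04 = 0.4913 m = 491 mm
Check: V = 1.36 m/s, Re = 5.08×10^5, f = 0.01456, h_f = 4.11 m ≈ 4.34 m ✓

D ≈ 491 mm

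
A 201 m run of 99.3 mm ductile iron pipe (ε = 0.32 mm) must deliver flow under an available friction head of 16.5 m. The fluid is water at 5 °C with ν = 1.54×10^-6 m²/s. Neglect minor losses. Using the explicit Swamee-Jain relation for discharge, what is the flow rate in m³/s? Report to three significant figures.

Q ≈ 0.0187 m³/s

Swamee-Jain (Type II): Q = -0.965·√(gD⁵h_f/L)·ln[ε/(3.7D) + √(3.17ν²L/(gD³h_f))]
√(gD⁵h_f/L) = √(9.81·0.0993⁵·16.5/201) = 0.002788
ε/(3.7D) = 8.71×10^-4; √(3.17ν²L/(gD³h_f)) = 9.76×10^-5
Q = -0.965·0.002788·ln(9.686×10^-4) = 0.01867 m³/s
Check: V = 2.41 m/s, Re = 1.55×10^5, f = 0.02772, h_f = 16.6 m ≈ 16.5 m ✓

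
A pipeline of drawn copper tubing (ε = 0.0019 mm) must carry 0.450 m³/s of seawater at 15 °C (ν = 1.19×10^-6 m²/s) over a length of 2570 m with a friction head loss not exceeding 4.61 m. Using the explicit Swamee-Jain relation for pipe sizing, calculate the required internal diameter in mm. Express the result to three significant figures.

D ≈ 657 mm

Swamee-Jain (Type III): D = 0.66·[ε^1.25·(LQ²/(gh_f))^4.75 + ν·Q^9.4·(L/(gh_f))^5.2]^0.04
LQ²/(gh_f) = 11.51; L/(gh_f) = 56.83
Term 1 = ε^1.25·(…)^4.75 = 0.00773; Term 2 = ν·Q^9.4·(…)^5.2 = 0.870
D = 0.66·(0.00773 + 0.870)^0.04 = 0.6566 m = 657 mm
Check: V = 1.33 m/s, Re = 7.33×10^5, f = 0.01230, h_f = 4.33 m ≈ 4.61 m ✓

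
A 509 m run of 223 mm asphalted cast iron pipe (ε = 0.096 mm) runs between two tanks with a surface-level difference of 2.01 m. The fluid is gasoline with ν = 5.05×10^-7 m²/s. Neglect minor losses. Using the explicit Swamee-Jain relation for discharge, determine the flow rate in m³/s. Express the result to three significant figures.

Swamee-Jain (Type II): Q = -0.965·√(gD⁵h_f/L)·ln[ε/(3.7D) + √(3.17ν²L/(gD³h_f))]
√(gD⁵h_f/L) = √(9.81·0.223⁵·2.01/509) = 0.004622
ε/(3.7D) = 1.16×10^-4; √(3.17ν²L/(gD³h_f)) = 4.34×10^-5
Q = -0.965·0.004622·ln(1.597×10^-4) = 0.03899 m³/s
Check: V = 0.998 m/s, Re = 4.41×10^5, f = 0.01745, h_f = 2.02 m ≈ 2.01 m ✓

Q ≈ 0.0390 m³/s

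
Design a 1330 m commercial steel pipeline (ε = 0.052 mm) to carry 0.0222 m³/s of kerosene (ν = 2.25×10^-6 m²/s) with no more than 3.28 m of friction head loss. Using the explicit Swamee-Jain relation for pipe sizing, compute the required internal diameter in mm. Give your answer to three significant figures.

Swamee-Jain (Type III): D = 0.66·[ε^1.25·(LQ²/(gh_f))^4.75 + ν·Q^9.4·(L/(gh_f))^5.2]^0.04
LQ²/(gh_f) = 0.02037; L/(gh_f) = 41.33
Term 1 = ε^1.25·(…)^4.75 = 4.10×10^-14; Term 2 = ν·Q^9.4·(…)^5.2 = 1.63×10^-13
D = 0.66·(4.10×10^-14 + 1.63×10^-13)^0.04 = 0.2051 m = 205 mm
Check: V = 0.672 m/s, Re = 6.13×10^4, f = 0.02094, h_f = 3.13 m ≈ 3.28 m ✓

D ≈ 205 mm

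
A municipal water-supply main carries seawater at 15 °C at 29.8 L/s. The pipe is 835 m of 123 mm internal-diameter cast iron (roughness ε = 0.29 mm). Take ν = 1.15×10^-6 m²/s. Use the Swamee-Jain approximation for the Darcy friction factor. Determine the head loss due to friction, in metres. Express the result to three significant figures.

h_f ≈ 54.9 m

V = 4Q/(πD²) = 4·0.0298/(π·0.123²) = 2.508 m/s
Re = VD/ν = 2.508·0.123/1.15×10^-6 = 2.68×10^5 → turbulent
ε/D = 0.29/123 = 0.00236
Swamee-Jain: f = 0.02523
h_f = f(L/D)V²/(2g) = 0.02523·(835/0.123)·2.508²/(2·9.81) = 54.92 m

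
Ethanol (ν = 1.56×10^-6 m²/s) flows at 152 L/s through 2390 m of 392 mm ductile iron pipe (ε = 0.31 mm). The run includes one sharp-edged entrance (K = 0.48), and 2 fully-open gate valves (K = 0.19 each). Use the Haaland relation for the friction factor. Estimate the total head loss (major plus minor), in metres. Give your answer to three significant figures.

H_L ≈ 9.70 m

V = 4Q/(πD²) = 1.259 m/s; V²/2g = 0.08085 m
Re = 3.16×10^5, ε/D = 7.91×10^-4 → f = 0.01954 (Haaland)
Major: h_f = f(L/D)·V²/2g = 0.01954·6097·0.08085 = 9.633 m
Minor: ΣK = 0.860; h_m = ΣK·V²/2g = 0.06953 m
Total H_L = 9.633 + 0.06953 = 9.703 m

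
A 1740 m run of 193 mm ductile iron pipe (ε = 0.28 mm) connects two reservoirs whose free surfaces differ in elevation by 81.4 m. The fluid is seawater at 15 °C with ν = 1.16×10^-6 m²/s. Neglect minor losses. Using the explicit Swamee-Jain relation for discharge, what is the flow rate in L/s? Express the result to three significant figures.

Swamee-Jain (Type II): Q = -0.965·√(gD⁵h_f/L)·ln[ε/(3.7D) + √(3.17ν²L/(gD³h_f))]
√(gD⁵h_f/L) = √(9.81·0.193⁵·81.4/1740) = 0.01109
ε/(3.7D) = 3.92×10^-4; √(3.17ν²L/(gD³h_f)) = 3.60×10^-5
Q = -0.965·0.01109·ln(4.281×10^-4) = 0.08297 m³/s
Check: V = 2.84 m/s, Re = 4.72×10^5, f = 0.02215, h_f = 81.9 m ≈ 81.4 m ✓

Q ≈ 83.0 L/s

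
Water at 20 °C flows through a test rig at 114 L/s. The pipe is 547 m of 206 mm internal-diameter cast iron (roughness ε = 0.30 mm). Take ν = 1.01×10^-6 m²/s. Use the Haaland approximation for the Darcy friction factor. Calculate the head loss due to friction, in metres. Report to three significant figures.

V = 4Q/(πD²) = 4·0.114/(π·0.206²) = 3.420 m/s
Re = VD/ν = 3.420·0.206/1.01×10^-6 = 6.98×10^5 → turbulent
ε/D = 0.30/206 = 0.00146
Haaland: f = 0.02190
h_f = f(L/D)V²/(2g) = 0.02190·(547/0.206)·3.420²/(2·9.81) = 34.67 m

h_f ≈ 34.7 m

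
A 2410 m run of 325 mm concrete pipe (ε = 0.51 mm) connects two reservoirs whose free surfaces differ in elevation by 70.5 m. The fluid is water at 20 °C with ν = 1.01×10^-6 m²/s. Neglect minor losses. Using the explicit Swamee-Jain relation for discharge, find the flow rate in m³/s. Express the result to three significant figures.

Q ≈ 0.240 m³/s

Swamee-Jain (Type II): Q = -0.965·√(gD⁵h_f/L)·ln[ε/(3.7D) + √(3.17ν²L/(gD³h_f))]
√(gD⁵h_f/L) = √(9.81·0.325⁵·70.5/2410) = 0.03226
ε/(3.7D) = 4.24×10^-4; √(3.17ν²L/(gD³h_f)) = 1.81×10^-5
Q = -0.965·0.03226·ln(4.422×10^-4) = 0.2404 m³/s
Check: V = 2.90 m/s, Re = 9.33×10^5, f = 0.02230, h_f = 70.8 m ≈ 70.5 m ✓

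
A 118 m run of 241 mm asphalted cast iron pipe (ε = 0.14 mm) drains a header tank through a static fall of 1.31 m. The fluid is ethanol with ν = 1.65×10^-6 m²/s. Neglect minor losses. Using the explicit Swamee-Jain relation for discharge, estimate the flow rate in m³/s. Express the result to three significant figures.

Q ≈ 0.0760 m³/s

Swamee-Jain (Type II): Q = -0.965·√(gD⁵h_f/L)·ln[ε/(3.7D) + √(3.17ν²L/(gD³h_f))]
√(gD⁵h_f/L) = √(9.81·0.241⁵·1.31/118) = 0.009410
ε/(3.7D) = 1.57×10^-4; √(3.17ν²L/(gD³h_f)) = 7.52×10^-5
Q = -0.965·0.009410·ln(2.322×10^-4) = 0.07598 m³/s
Check: V = 1.67 m/s, Re = 2.43×10^5, f = 0.01905, h_f = 1.32 m ≈ 1.31 m ✓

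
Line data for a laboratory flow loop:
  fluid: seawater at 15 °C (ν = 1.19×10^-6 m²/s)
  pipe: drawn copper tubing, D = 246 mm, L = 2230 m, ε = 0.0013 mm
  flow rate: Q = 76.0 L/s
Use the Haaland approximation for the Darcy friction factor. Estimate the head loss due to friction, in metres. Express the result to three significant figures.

V = 4Q/(πD²) = 4·0.0760/(π·0.246²) = 1.599 m/s
Re = VD/ν = 1.599·0.246/1.19×10^-6 = 3.31×10^5 → turbulent
ε/D = 0.0013/246 = 5.28×10^-6
Haaland: f = 0.01413
h_f = f(L/D)V²/(2g) = 0.01413·(2230/0.246)·1.599²/(2·9.81) = 16.69 m

h_f ≈ 16.7 m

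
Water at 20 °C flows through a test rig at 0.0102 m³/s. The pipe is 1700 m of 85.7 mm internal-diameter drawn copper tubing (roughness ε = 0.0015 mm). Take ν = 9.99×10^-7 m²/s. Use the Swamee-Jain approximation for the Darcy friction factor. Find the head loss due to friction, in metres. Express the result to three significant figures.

V = 4Q/(πD²) = 4·0.0102/(π·0.0857²) = 1.768 m/s
Re = VD/ν = 1.768·0.0857/9.99×10^-7 = 1.52×10^5 → turbulent
ε/D = 0.0015/85.7 = 1.75×10^-5
Swamee-Jain: f = 0.01654
h_f = f(L/D)V²/(2g) = 0.01654·(1700/0.0857)·1.768²/(2·9.81) = 52.29 m

h_f ≈ 52.3 m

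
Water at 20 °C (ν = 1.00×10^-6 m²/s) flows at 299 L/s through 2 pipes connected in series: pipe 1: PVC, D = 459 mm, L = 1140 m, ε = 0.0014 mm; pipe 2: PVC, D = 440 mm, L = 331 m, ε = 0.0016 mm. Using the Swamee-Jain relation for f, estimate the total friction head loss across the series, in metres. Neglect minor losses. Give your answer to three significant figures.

H ≈ 6.76 m

Pipe 1: V = 1.807 m/s, Re = 8.29×10^5, ε/D = 3.05×10^-6, f = 0.01205, h_1 = f(L/D)V²/2g = 4.981 m
Pipe 2: V = 1.966 m/s, Re = 8.65×10^5, ε/D = 3.64×10^-6, f = 0.01198, h_2 = f(L/D)V²/2g = 1.776 m
Series → Q common, losses add: H = Σh = 6.757 m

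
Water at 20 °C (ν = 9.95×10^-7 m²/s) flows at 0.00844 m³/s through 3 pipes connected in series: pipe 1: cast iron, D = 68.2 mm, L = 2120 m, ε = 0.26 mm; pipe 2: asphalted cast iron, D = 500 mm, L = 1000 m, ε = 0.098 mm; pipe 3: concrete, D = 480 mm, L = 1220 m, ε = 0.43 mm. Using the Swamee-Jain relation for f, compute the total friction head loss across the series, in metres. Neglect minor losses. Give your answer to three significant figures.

Pipe 1: V = 2.310 m/s, Re = 1.58×10^5, ε/D = 0.00381, f = 0.02894, h_1 = f(L/D)V²/2g = 244.7 m
Pipe 2: V = 0.04298 m/s, Re = 2.16×10^4, ε/D = 1.96×10^-4, f = 0.02583, h_2 = f(L/D)V²/2g = 0.004864 m
Pipe 3: V = 0.04664 m/s, Re = 2.25×10^4, ε/D = 8.96×10^-4, f = 0.02726, h_3 = f(L/D)V²/2g = 0.007683 m
Series → Q common, losses add: H = Σh = 244.8 m

H ≈ 245 m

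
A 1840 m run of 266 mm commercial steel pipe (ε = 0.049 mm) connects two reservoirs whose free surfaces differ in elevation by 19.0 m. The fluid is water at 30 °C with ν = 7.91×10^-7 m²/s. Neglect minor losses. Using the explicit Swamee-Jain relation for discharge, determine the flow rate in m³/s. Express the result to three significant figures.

Swamee-Jain (Type II): Q = -0.965·√(gD⁵h_f/L)·ln[ε/(3.7D) + √(3.17ν²L/(gD³h_f))]
√(gD⁵h_f/L) = √(9.81·0.266⁵·19.0/1840) = 0.01161
ε/(3.7D) = 4.98×10^-5; √(3.17ν²L/(gD³h_f)) = 3.23×10^-5
Q = -0.965·0.01161·ln(8.204×10^-5) = 0.1054 m³/s
Check: V = 1.90 m/s, Re = 6.38×10^5, f = 0.01505, h_f = 19.1 m ≈ 19.0 m ✓

Q ≈ 0.105 m³/s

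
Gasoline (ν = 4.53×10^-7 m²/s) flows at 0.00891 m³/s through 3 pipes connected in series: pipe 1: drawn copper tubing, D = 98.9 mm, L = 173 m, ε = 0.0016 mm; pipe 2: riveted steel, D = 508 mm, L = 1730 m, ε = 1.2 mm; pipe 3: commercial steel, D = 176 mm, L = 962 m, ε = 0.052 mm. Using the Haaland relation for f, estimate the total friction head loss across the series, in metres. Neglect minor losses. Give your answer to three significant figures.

H ≈ 2.48 m

Pipe 1: V = 1.160 m/s, Re = 2.53×10^5, ε/D = 1.62×10^-5, f = 0.01493, h_1 = f(L/D)V²/2g = 1.790 m
Pipe 2: V = 0.04396 m/s, Re = 4.93×10^4, ε/D = 0.00236, f = 0.02714, h_2 = f(L/D)V²/2g = 0.009103 m
Pipe 3: V = 0.3662 m/s, Re = 1.42×10^5, ε/D = 2.95×10^-4, f = 0.01823, h_3 = f(L/D)V²/2g = 0.6812 m
Series → Q common, losses add: H = Σh = 2.481 m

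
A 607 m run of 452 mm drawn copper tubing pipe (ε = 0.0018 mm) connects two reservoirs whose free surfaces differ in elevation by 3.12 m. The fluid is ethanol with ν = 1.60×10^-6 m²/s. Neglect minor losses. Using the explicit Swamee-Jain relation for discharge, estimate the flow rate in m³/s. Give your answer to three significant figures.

Swamee-Jain (Type II): Q = -0.965·√(gD⁵h_f/L)·ln[ε/(3.7D) + √(3.17ν²L/(gD³h_f))]
√(gD⁵h_f/L) = √(9.81·0.452⁵·3.12/607) = 0.03084
ε/(3.7D) = 1.08×10^-6; √(3.17ν²L/(gD³h_f)) = 4.17×10^-5
Q = -0.965·0.03084·ln(4.282×10^-5) = 0.2994 m³/s
Check: V = 1.87 m/s, Re = 5.27×10^5, f = 0.01303, h_f = 3.11 m ≈ 3.12 m ✓

Q ≈ 0.299 m³/s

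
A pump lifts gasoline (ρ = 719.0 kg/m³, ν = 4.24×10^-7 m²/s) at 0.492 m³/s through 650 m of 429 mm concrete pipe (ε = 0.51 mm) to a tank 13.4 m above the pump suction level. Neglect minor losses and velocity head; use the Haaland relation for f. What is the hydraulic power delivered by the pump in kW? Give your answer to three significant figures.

P_hyd ≈ 110 kW

V = 4Q/(πD²) = 3.404 m/s; Re = 3.44×10^6; ε/D = 0.00119; f = 0.02060
h_f = f(L/D)V²/2g = 18.43 m
Total head H = z + h_f = 13.4 + 18.43 = 31.83 m
P_hyd = ρgQH = 719.0·9.81·0.492·31.83 = 110.5 kW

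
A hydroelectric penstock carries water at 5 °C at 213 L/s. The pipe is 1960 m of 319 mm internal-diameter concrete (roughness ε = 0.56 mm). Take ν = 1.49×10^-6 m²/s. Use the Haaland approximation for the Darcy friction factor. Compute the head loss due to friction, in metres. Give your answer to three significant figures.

h_f ≈ 51.1 m

V = 4Q/(πD²) = 4·0.213/(π·0.319²) = 2.665 m/s
Re = VD/ν = 2.665·0.319/1.49×10^-6 = 5.71×10^5 → turbulent
ε/D = 0.56/319 = 0.00176
Haaland: f = 0.02298
h_f = f(L/D)V²/(2g) = 0.02298·(1960/0.319)·2.665²/(2·9.81) = 51.12 m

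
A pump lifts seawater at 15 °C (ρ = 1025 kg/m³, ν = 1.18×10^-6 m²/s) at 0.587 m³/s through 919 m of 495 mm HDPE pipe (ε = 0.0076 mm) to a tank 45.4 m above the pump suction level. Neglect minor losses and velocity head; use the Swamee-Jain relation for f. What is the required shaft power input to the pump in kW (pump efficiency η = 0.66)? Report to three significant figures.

P_shaft ≈ 497 kW

V = 4Q/(πD²) = 3.050 m/s; Re = 1.28×10^6; ε/D = 1.54×10^-5; f = 0.01157
h_f = f(L/D)V²/2g = 10.19 m
Total head H = z + h_f = 45.4 + 10.19 = 55.59 m
P_hyd = ρgQH = 1025·9.81·0.587·55.59 = 328.1 kW
P_shaft = P_hyd/η = 328.1/0.66 = 497.1 kW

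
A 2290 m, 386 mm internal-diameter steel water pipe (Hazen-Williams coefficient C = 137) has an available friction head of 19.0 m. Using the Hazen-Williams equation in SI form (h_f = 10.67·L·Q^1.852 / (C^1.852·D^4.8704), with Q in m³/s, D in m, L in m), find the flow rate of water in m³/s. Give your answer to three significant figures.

Q ≈ 0.235 m³/s

Rearranging: Q = [h_f·C^1.852·D^4.8704 / (10.67·L)]^(1/1.852)
Q = [19.0·137^1.852·0.386^4.8704 / (10.67·2290)]^0.540 = 0.2348 m³/s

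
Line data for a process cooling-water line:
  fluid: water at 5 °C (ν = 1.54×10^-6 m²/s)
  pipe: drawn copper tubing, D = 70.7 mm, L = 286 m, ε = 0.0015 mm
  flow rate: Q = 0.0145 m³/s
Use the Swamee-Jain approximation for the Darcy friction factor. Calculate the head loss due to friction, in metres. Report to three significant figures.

h_f ≈ 45.6 m

V = 4Q/(πD²) = 4·0.0145/(π·0.0707²) = 3.694 m/s
Re = VD/ν = 3.694·0.0707/1.54×10^-6 = 1.70×10^5 → turbulent
ε/D = 0.0015/70.7 = 2.12×10^-5
Swamee-Jain: f = 0.01622
h_f = f(L/D)V²/(2g) = 0.01622·(286/0.0707)·3.694²/(2·9.81) = 45.62 m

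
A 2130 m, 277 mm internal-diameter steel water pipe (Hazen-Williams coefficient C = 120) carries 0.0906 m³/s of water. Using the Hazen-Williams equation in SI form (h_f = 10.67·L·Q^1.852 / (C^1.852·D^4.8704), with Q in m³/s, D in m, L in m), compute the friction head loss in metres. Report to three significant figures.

h_f = 10.67·2130·0.0906^1.852 / (120^1.852·0.277^4.8704) = 19.49 m

h_f ≈ 19.5 m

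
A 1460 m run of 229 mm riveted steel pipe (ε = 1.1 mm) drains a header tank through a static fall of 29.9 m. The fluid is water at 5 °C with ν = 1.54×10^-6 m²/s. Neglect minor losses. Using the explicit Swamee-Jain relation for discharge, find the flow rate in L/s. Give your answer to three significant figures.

Swamee-Jain (Type II): Q = -0.965·√(gD⁵h_f/L)·ln[ε/(3.7D) + √(3.17ν²L/(gD³h_f))]
√(gD⁵h_f/L) = √(9.81·0.229⁵·29.9/1460) = 0.01125
ε/(3.7D) = 0.00130; √(3.17ν²L/(gD³h_f)) = 5.58×10^-5
Q = -0.965·0.01125·ln(0.001354) = 0.07169 m³/s
Check: V = 1.74 m/s, Re = 2.59×10^5, f = 0.03053, h_f = 30.1 m ≈ 29.9 m ✓

Q ≈ 71.7 L/s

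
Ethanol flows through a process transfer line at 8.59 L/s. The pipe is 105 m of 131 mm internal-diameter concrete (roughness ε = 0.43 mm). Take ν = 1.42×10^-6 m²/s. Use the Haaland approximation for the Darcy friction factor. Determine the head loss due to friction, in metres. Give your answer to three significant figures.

V = 4Q/(πD²) = 4·0.00859/(π·0.131²) = 0.6373 m/s
Re = VD/ν = 0.6373·0.131/1.42×10^-6 = 5.88×10^4 → turbulent
ε/D = 0.43/131 = 0.00328
Haaland: f = 0.02872
h_f = f(L/D)V²/(2g) = 0.02872·(105/0.131)·0.6373²/(2·9.81) = 0.4765 m

h_f ≈ 0.477 m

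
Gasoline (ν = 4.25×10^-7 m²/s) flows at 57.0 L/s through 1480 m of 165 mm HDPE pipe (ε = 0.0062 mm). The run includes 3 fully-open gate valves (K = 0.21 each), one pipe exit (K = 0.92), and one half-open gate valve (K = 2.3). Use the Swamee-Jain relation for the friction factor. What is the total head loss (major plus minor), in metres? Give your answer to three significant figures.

H_L ≈ 41.7 m

V = 4Q/(πD²) = 2.666 m/s; V²/2g = 0.3622 m
Re = 1.03×10^6, ε/D = 3.76×10^-5 → f = 0.01240 (Swamee-Jain)
Major: h_f = f(L/D)·V²/2g = 0.01240·8970·0.3622 = 40.28 m
Minor: ΣK = 3.85; h_m = ΣK·V²/2g = 1.394 m
Total H_L = 40.28 + 1.394 = 41.67 m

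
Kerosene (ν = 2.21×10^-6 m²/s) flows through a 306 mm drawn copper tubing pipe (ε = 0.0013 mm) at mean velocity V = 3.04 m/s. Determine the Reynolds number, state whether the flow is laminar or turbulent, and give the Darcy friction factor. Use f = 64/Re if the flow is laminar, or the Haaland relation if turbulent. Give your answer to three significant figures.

Re ≈ 4.21×10^5; turbulent; f ≈ 0.0135

Re = VD/ν = 3.040·0.306/2.21×10^-6 = 4.21×10^5
Re > 4000 → turbulent; ε/D = 4.25×10^-6
Haaland: f = 0.01352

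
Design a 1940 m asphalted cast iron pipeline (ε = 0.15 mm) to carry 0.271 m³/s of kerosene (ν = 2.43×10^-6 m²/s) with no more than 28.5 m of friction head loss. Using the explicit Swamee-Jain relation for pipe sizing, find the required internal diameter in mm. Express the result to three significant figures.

Swamee-Jain (Type III): D = 0.66·[ε^1.25·(LQ²/(gh_f))^4.75 + ν·Q^9.4·(L/(gh_f))^5.2]^0.04
LQ²/(gh_f) = 0.5096; L/(gh_f) = 6.939
Term 1 = ε^1.25·(…)^4.75 = 6.75×10^-7; Term 2 = ν·Q^9.4·(…)^5.2 = 2.69×10^-7
D = 0.66·(6.75×10^-7 + 2.69×10^-7)^0.04 = 0.3789 m = 379 mm
Check: V = 2.40 m/s, Re = 3.75×10^5, f = 0.01741, h_f = 26.2 m ≈ 28.5 m ✓

D ≈ 379 mm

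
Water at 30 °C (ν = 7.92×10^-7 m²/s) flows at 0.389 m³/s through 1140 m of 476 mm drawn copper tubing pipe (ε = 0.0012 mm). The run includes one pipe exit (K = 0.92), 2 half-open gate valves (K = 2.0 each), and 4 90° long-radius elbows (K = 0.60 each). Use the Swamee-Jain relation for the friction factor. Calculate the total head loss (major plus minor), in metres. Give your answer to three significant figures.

V = 4Q/(πD²) = 2.186 m/s; V²/2g = 0.2436 m
Re = 1.31×10^6, ε/D = 2.52×10^-6 → f = 0.01117 (Swamee-Jain)
Major: h_f = f(L/D)·V²/2g = 0.01117·2395·0.2436 = 6.514 m
Minor: ΣK = 7.32; h_m = ΣK·V²/2g = 1.783 m
Total H_L = 6.514 + 1.783 = 8.297 m

H_L ≈ 8.30 m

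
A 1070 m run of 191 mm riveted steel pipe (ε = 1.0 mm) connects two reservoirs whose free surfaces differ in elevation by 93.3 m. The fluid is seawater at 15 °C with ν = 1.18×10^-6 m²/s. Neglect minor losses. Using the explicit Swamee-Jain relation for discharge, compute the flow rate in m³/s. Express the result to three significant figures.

Q ≈ 0.0931 m³/s

Swamee-Jain (Type II): Q = -0.965·√(gD⁵h_f/L)·ln[ε/(3.7D) + √(3.17ν²L/(gD³h_f))]
√(gD⁵h_f/L) = √(9.81·0.191⁵·93.3/1070) = 0.01475
ε/(3.7D) = 0.00142; √(3.17ν²L/(gD³h_f)) = 2.72×10^-5
Q = -0.965·0.01475·ln(0.001442) = 0.09308 m³/s
Check: V = 3.25 m/s, Re = 5.26×10^5, f = 0.03106, h_f = 93.6 m ≈ 93.3 m ✓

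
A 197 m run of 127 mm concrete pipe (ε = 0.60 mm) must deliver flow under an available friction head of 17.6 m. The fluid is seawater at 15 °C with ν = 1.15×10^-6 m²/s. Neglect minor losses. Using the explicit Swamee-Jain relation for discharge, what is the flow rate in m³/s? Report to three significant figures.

Swamee-Jain (Type II): Q = -0.965·√(gD⁵h_f/L)·ln[ε/(3.7D) + √(3.17ν²L/(gD³h_f))]
√(gD⁵h_f/L) = √(9.81·0.127⁵·17.6/197) = 0.005381
ε/(3.7D) = 0.00128; √(3.17ν²L/(gD³h_f)) = 4.83×10^-5
Q = -0.965·0.005381·ln(0.001325) = 0.03441 m³/s
Check: V = 2.72 m/s, Re = 3.00×10^5, f = 0.03032, h_f = 17.7 m ≈ 17.6 m ✓

Q ≈ 0.0344 m³/s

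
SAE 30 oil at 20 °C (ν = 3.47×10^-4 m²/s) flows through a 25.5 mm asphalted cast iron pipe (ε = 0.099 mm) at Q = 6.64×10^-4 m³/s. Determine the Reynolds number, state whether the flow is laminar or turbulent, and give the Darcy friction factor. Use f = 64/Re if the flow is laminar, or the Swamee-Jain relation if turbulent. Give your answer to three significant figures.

V = 4Q/(πD²) = 1.300 m/s
Re = VD/ν = 1.300·0.0255/3.47×10^-4 = 95.5
Re < 2300 → laminar → f = 64/Re = 0.6698

Re ≈ 95.5; laminar; f = 64/Re ≈ 0.670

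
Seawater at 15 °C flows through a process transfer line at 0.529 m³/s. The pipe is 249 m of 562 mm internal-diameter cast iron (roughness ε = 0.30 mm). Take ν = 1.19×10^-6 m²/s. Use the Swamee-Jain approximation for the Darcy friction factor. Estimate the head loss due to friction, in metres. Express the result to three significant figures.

V = 4Q/(πD²) = 4·0.529/(π·0.562²) = 2.133 m/s
Re = VD/ν = 2.133·0.562/1.19×10^-6 = 1.01×10^6 → turbulent
ε/D = 0.30/562 = 5.34×10^-4
Swamee-Jain: f = 0.01752
h_f = f(L/D)V²/(2g) = 0.01752·(249/0.562)·2.133²/(2·9.81) = 1.799 m

h_f ≈ 1.80 m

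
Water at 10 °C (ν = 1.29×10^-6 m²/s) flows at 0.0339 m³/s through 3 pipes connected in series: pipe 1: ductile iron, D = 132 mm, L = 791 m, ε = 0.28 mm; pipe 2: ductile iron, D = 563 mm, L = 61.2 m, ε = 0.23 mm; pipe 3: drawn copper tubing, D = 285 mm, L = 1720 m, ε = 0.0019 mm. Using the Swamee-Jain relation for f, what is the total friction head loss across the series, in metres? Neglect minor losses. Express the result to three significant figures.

H ≈ 47.7 m

Pipe 1: V = 2.477 m/s, Re = 2.53×10^5, ε/D = 0.00212, f = 0.02463, h_1 = f(L/D)V²/2g = 46.17 m
Pipe 2: V = 0.1362 m/s, Re = 5.94×10^4, ε/D = 4.09×10^-4, f = 0.02166, h_2 = f(L/D)V²/2g = 0.002225 m
Pipe 3: V = 0.5314 m/s, Re = 1.17×10^5, ε/D = 6.67×10^-6, f = 0.01732, h_3 = f(L/D)V²/2g = 1.505 m
Series → Q common, losses add: H = Σh = 47.67 m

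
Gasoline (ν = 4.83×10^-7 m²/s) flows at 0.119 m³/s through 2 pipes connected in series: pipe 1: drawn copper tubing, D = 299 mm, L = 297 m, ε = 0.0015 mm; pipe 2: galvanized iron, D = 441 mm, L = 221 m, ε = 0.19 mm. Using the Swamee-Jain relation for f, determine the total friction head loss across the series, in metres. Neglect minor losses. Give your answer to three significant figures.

H ≈ 1.96 m

Pipe 1: V = 1.695 m/s, Re = 1.05×10^6, ε/D = 5.02×10^-6, f = 0.01164, h_1 = f(L/D)V²/2g = 1.693 m
Pipe 2: V = 0.7791 m/s, Re = 7.11×10^5, ε/D = 4.31×10^-4, f = 0.01703, h_2 = f(L/D)V²/2g = 0.2640 m
Series → Q common, losses add: H = Σh = 1.957 m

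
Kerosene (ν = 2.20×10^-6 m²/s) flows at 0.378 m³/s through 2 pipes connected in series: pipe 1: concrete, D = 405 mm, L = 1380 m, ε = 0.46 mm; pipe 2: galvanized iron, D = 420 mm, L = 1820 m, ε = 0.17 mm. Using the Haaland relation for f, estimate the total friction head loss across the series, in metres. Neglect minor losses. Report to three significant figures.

H ≈ 58.8 m

Pipe 1: V = 2.934 m/s, Re = 5.40×10^5, ε/D = 0.00114, f = 0.02074, h_1 = f(L/D)V²/2g = 31.02 m
Pipe 2: V = 2.728 m/s, Re = 5.21×10^5, ε/D = 4.05×10^-4, f = 0.01691, h_2 = f(L/D)V²/2g = 27.79 m
Series → Q common, losses add: H = Σh = 58.81 m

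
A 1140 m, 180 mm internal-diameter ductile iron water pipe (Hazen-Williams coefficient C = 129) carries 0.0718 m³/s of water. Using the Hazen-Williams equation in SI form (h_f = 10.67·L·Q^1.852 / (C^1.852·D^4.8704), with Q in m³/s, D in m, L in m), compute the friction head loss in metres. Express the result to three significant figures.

h_f ≈ 48.4 m

h_f = 10.67·1140·0.0718^1.852 / (129^1.852·0.180^4.8704) = 48.41 m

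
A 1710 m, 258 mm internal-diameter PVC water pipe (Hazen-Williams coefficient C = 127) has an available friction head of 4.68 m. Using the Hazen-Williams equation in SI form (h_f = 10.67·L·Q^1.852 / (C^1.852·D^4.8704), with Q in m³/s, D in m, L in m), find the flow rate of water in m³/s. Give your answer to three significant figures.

Rearranging: Q = [h_f·C^1.852·D^4.8704 / (10.67·L)]^(1/1.852)
Q = [4.68·127^1.852·0.258^4.8704 / (10.67·1710)]^0.540 = 0.04145 m³/s

Q ≈ 0.0415 m³/s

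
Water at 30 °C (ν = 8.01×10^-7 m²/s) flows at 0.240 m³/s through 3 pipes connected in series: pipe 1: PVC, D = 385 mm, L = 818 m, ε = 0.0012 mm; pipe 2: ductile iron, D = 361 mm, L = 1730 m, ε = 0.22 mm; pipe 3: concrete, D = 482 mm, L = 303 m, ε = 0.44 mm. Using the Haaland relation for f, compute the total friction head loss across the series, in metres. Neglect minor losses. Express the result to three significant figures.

H ≈ 30.4 m

Pipe 1: V = 2.062 m/s, Re = 9.91×10^5, ε/D = 3.12×10^-6, f = 0.01165, h_1 = f(L/D)V²/2g = 5.364 m
Pipe 2: V = 2.345 m/s, Re = 1.06×10^6, ε/D = 6.09×10^-4, f = 0.01786, h_2 = f(L/D)V²/2g = 23.99 m
Pipe 3: V = 1.315 m/s, Re = 7.91×10^5, ε/D = 9.13×10^-4, f = 0.01960, h_3 = f(L/D)V²/2g = 1.087 m
Series → Q common, losses add: H = Σh = 30.44 m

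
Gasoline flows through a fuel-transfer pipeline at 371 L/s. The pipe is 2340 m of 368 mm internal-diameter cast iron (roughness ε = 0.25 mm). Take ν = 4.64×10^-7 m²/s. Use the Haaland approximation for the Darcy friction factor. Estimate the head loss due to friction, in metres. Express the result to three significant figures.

V = 4Q/(πD²) = 4·0.371/(π·0.368²) = 3.488 m/s
Re = VD/ν = 3.488·0.368/4.64×10^-7 = 2.77×10^6 → turbulent
ε/D = 0.25/368 = 6.79×10^-4
Haaland: f = 0.01808
h_f = f(L/D)V²/(2g) = 0.01808·(2340/0.368)·3.488²/(2·9.81) = 71.28 m

h_f ≈ 71.3 m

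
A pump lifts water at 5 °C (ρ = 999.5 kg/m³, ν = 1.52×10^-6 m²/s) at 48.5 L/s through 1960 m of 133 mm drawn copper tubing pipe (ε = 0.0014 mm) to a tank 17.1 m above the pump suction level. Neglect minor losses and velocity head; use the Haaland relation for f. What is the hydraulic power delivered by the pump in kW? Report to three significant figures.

V = 4Q/(πD²) = 3.491 m/s; Re = 3.05×10^5; ε/D = 1.05×10^-5; f = 0.01438
h_f = f(L/D)V²/2g = 131.6 m
Total head H = z + h_f = 17.1 + 131.6 = 148.7 m
P_hyd = ρgQH = 999.5·9.81·0.0485·148.7 = 70.73 kW

P_hyd ≈ 70.7 kW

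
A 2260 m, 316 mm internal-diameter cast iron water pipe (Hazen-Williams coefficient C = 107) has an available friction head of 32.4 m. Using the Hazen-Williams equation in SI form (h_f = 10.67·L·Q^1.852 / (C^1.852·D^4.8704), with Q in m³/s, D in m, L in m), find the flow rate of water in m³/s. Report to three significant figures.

Q ≈ 0.146 m³/s

Rearranging: Q = [h_f·C^1.852·D^4.8704 / (10.67·L)]^(1/1.852)
Q = [32.4·107^1.852·0.316^4.8704 / (10.67·2260)]^0.540 = 0.1456 m³/s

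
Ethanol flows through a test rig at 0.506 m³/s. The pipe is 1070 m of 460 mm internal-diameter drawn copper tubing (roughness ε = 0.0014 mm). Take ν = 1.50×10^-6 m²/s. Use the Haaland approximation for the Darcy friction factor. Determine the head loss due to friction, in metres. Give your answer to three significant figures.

V = 4Q/(πD²) = 4·0.506/(π·0.460²) = 3.045 m/s
Re = VD/ν = 3.045·0.460/1.50×10^-6 = 9.34×10^5 → turbulent
ε/D = 0.0014/460 = 3.04×10^-6
Haaland: f = 0.01177
h_f = f(L/D)V²/(2g) = 0.01177·(1070/0.460)·3.045²/(2·9.81) = 12.93 m

h_f ≈ 12.9 m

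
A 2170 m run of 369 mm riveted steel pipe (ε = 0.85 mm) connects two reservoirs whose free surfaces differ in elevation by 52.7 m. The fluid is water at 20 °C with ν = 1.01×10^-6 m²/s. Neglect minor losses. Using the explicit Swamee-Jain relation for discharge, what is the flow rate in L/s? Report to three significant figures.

Swamee-Jain (Type II): Q = -0.965·√(gD⁵h_f/L)·ln[ε/(3.7D) + √(3.17ν²L/(gD³h_f))]
√(gD⁵h_f/L) = √(9.81·0.369⁵·52.7/2170) = 0.04037
ε/(3.7D) = 6.23×10^-4; √(3.17ν²L/(gD³h_f)) = 1.64×10^-5
Q = -0.965·0.04037·ln(6.390×10^-4) = 0.2866 m³/s
Check: V = 2.68 m/s, Re = 9.79×10^5, f = 0.02457, h_f = 52.9 m ≈ 52.7 m ✓

Q ≈ 287 L/s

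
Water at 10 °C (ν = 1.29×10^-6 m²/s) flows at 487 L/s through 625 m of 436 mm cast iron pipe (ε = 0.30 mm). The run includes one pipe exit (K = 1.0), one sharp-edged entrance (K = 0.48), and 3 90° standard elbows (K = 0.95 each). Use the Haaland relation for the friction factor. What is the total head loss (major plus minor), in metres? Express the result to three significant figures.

V = 4Q/(πD²) = 3.262 m/s; V²/2g = 0.5423 m
Re = 1.10×10^6, ε/D = 6.88×10^-4 → f = 0.01832 (Haaland)
Major: h_f = f(L/D)·V²/2g = 0.01832·1433·0.5423 = 14.24 m
Minor: ΣK = 4.33; h_m = ΣK·V²/2g = 2.348 m
Total H_L = 14.24 + 2.348 = 16.59 m

H_L ≈ 16.6 m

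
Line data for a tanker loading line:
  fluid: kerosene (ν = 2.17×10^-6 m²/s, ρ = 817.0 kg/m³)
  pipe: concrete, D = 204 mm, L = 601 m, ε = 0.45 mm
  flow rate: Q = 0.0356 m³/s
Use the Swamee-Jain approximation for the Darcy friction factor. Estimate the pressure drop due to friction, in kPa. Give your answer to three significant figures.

V = 4Q/(πD²) = 4·0.0356/(π·0.204²) = 1.089 m/s
Re = VD/ν = 1.089·0.204/2.17×10^-6 = 1.02×10^5 → turbulent
ε/D = 0.45/204 = 0.00221
Swamee-Jain: f = 0.02583
h_f = f(L/D)V²/(2g) = 0.02583·(601/0.204)·1.089²/(2·9.81) = 4.600 m
Δp = ρg·h_f = 817.0·9.81·4.600 = 36.87 kPa

Δp ≈ 36.9 kPa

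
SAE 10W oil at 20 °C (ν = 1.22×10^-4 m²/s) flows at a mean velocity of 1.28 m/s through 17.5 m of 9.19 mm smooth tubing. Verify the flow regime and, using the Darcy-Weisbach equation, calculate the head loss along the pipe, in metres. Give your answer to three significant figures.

h_f ≈ 106 m

Re = VD/ν = 1.28·0.009190/1.22×10^-4 = 96.4 → laminar (Re < 2300)
f = 64/Re = 0.6638
h_f = f(L/D)V²/(2g) = 0.6638·(17.5/0.009190)·1.28²/(2·9.81) = 105.5 m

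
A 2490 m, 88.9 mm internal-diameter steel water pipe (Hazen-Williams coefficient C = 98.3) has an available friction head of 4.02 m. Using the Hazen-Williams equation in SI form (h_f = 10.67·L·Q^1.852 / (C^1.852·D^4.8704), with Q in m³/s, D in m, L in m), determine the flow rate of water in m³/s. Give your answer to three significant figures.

Q ≈ 0.00146 m³/s

Rearranging: Q = [h_f·C^1.852·D^4.8704 / (10.67·L)]^(1/1.852)
Q = [4.02·98.3^1.852·0.0889^4.8704 / (10.67·2490)]^0.540 = 0.001464 m³/s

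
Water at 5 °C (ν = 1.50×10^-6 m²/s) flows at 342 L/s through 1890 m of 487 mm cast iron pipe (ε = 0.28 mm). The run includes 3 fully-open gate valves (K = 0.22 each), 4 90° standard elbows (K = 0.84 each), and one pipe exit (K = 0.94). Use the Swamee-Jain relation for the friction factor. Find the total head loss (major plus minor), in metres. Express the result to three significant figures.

V = 4Q/(πD²) = 1.836 m/s; V²/2g = 0.1718 m
Re = 5.96×10^5, ε/D = 5.75×10^-4 → f = 0.01809 (Swamee-Jain)
Major: h_f = f(L/D)·V²/2g = 0.01809·3881·0.1718 = 12.06 m
Minor: ΣK = 4.96; h_m = ΣK·V²/2g = 0.8522 m
Total H_L = 12.06 + 0.8522 = 12.92 m

H_L ≈ 12.9 m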